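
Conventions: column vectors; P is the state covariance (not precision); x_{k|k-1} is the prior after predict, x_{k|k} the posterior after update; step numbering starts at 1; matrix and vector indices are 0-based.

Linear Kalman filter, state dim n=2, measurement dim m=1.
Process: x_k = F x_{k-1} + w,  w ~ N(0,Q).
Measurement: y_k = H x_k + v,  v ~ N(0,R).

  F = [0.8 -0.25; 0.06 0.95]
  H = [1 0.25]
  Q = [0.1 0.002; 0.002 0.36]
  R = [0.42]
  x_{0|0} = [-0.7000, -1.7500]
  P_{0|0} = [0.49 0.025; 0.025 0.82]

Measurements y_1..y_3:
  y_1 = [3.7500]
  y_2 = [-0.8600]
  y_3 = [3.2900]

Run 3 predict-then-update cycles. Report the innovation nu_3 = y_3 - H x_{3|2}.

step 1: x^-=[-0.1225, -1.7045]  P^-=[0.4549 -0.1506; -0.1506 1.1047]  S=[0.8686]  K=[0.4803; 0.1446]  nu=[4.2986]  x^+=[1.9422, -1.0831]  P^+=[0.2545 -0.2109; -0.2109 1.0865]
step 2: x^-=[1.8245, -0.9124]  P^-=[0.4151 -0.4010; -0.4010 1.3175]  S=[0.7170]  K=[0.4392; -0.0999]  nu=[-2.4564]  x^+=[0.7457, -0.6671]  P^+=[0.2768 -0.3695; -0.3695 1.3103]
step 3: x^-=[0.7634, -0.5890]  P^-=[0.5069 -0.5712; -0.5712 1.5014]  S=[0.7351]  K=[0.4953; -0.2664]  nu=[2.6739]  x^+=[2.0876, -1.3014]  P^+=[0.3266 -0.4742; -0.4742 1.4492]

innov = [2.6739]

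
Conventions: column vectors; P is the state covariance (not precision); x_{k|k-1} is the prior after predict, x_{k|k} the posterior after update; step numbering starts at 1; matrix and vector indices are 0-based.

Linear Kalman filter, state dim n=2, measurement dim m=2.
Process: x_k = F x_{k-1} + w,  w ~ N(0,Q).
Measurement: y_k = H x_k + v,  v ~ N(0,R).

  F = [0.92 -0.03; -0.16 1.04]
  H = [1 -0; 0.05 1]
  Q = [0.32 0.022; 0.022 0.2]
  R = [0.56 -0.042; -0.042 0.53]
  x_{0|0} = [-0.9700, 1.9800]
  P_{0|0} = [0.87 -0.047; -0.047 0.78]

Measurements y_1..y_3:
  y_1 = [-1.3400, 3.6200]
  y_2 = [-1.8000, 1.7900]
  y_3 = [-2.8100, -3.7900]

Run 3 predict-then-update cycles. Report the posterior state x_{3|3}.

step 1: x^-=[-0.9518, 2.2144]  P^-=[1.0597 -0.1756; -0.1756 1.0816]  S=[1.6197 -0.1646; -0.1646 1.5967]  K=[0.6533 -0.0094; -0.0406 0.6677]  nu=[-0.3882, 1.4532]  x^+=[-1.2191, 3.2005]  P^+=[0.3662 -0.0508; -0.0508 0.3581]
step 2: x^-=[-1.2176, 3.5235]  P^-=[0.6331 -0.0919; -0.0919 0.6136]  S=[1.1931 -0.1022; -0.1022 1.1360]  K=[0.5302 -0.0053; -0.0313 0.5333]  nu=[-0.5824, -1.6727]  x^+=[-1.5175, 2.6498]  P^+=[0.2971 -0.0399; -0.0399 0.2860]
step 3: x^-=[-1.4756, 2.9986]  P^-=[0.5739 -0.0691; -0.0691 0.5302]  S=[1.1339 -0.0824; -0.0824 1.0547]  K=[0.5062 0.0013; -0.0248 0.4975]  nu=[-1.3344, -6.7148]  x^+=[-2.1596, -0.3088]  P^+=[0.2834 -0.0348; -0.0348 0.2664]

x_post = [-2.1596, -0.3088]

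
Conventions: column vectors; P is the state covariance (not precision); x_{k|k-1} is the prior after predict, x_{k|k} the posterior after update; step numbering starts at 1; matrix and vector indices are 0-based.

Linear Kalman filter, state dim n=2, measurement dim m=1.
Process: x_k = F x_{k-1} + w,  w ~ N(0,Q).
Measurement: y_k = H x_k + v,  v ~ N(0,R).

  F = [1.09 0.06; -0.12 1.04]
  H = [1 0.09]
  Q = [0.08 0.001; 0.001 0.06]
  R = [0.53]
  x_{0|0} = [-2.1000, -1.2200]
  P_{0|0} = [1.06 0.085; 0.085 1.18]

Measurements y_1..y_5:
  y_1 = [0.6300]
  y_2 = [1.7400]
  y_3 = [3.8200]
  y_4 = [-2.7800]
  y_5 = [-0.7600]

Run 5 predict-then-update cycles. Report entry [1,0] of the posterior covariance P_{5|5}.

P_post[1,0] = -0.0740

step 1: x^-=[-2.3622, -1.0168]  P^-=[1.3548 0.0317; 0.0317 1.3303]  S=[1.9012]  K=[0.7141; 0.0797]  nu=[3.0837]  x^+=[-0.1602, -0.7711]  P^+=[0.3853 -0.0764; -0.0764 1.3183]
step 2: x^-=[-0.2209, -0.7828]  P^-=[0.5326 -0.0532; -0.0532 1.5105]  S=[1.0652]  K=[0.4955; 0.0777]  nu=[2.0314]  x^+=[0.7855, -0.6250]  P^+=[0.2711 -0.0942; -0.0942 1.5040]
step 3: x^-=[0.8187, -0.7443]  P^-=[0.3952 -0.0467; -0.0467 1.7142]  S=[0.9306]  K=[0.4201; 0.1156]  nu=[3.0682]  x^+=[2.1077, -0.3897]  P^+=[0.2309 -0.0919; -0.0919 1.7018]
step 4: x^-=[2.2740, -0.6582]  P^-=[0.3485 -0.0265; -0.0265 1.9269]  S=[0.8893]  K=[0.3892; 0.1652]  nu=[-4.9948]  x^+=[0.3303, -1.4832]  P^+=[0.2138 -0.0837; -0.0837 1.9026]
step 5: x^-=[0.2710, -1.5821]  P^-=[0.3299 -0.0025; -0.0025 2.1418]  S=[0.8768]  K=[0.3760; 0.2170]  nu=[-0.8886]  x^+=[-0.0631, -1.7749]  P^+=[0.2059 -0.0740; -0.0740 2.1006]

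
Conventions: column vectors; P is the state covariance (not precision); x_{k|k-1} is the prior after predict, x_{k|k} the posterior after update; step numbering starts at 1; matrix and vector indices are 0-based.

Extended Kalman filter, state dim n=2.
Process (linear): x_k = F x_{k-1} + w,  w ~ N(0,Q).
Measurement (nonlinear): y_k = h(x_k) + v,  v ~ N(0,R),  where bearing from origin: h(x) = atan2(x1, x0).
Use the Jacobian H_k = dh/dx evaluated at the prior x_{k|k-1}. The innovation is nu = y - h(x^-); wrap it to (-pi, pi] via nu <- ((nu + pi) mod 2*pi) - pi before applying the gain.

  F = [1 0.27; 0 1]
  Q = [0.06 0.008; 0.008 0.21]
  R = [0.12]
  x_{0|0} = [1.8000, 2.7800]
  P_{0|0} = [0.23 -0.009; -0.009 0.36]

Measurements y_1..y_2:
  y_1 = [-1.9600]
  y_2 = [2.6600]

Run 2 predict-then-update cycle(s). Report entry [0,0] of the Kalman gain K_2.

step 1: x^-=[2.5506, 2.7800]  P^-=[0.3114 0.0962; 0.0962 0.5700]  H_jac=[-0.1953 0.1792]  S=[0.1434]  K=[-0.3038; 0.5811]  nu=[-2.7884]  x^+=[3.3977, 1.1598]  P^+=[0.2981 0.1215; 0.1215 0.5216]
step 2: x^-=[3.7108, 1.1598]  P^-=[0.4618 0.2703; 0.2703 0.7316]  H_jac=[-0.0767 0.2455]  S=[0.1566]  K=[0.1975; 1.0142]  nu=[2.3571]  x^+=[4.1764, 3.5504]  P^+=[0.4557 0.2390; 0.2390 0.5704]

K[0,0] = 0.1975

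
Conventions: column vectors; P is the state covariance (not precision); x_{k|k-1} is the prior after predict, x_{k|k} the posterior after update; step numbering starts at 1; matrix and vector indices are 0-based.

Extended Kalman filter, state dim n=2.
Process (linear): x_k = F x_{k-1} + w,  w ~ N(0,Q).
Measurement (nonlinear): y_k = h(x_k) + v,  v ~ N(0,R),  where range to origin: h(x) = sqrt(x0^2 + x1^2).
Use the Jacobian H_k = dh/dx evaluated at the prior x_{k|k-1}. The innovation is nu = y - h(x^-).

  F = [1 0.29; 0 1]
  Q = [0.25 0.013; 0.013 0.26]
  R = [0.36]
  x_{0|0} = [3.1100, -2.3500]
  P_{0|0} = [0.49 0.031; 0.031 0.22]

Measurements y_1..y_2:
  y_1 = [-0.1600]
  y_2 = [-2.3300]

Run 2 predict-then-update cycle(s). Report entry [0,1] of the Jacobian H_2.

H_jac[0,1] = -0.9964

step 1: x^-=[2.4285, -2.3500]  P^-=[0.7765 0.1078; 0.1078 0.4800]  H_jac=[0.7186 -0.6954]  S=[0.8854]  K=[0.5456; -0.2895]  nu=[-3.5394]  x^+=[0.4975, -1.3253]  P^+=[0.5129 0.2476; 0.2476 0.4058]
step 2: x^-=[0.1132, -1.3253]  P^-=[0.9407 0.3783; 0.3783 0.6658]  H_jac=[0.0851 -0.9964]  S=[0.9636]  K=[-0.3081; -0.6550]  nu=[-3.6601]  x^+=[1.2409, 1.0721]  P^+=[0.8492 0.1838; 0.1838 0.2524]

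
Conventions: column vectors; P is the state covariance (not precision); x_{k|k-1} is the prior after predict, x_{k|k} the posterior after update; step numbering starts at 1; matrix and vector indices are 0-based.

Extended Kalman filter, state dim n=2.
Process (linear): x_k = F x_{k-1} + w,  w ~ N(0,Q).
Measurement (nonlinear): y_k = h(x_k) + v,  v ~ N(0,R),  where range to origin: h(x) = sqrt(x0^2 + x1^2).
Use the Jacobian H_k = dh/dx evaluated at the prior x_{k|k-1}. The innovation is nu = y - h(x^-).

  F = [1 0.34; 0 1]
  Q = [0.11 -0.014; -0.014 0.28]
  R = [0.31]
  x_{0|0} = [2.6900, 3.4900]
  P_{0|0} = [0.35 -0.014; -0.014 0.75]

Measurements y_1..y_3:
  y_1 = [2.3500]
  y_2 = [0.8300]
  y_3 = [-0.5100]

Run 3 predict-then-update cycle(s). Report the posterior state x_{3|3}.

x_post = [0.8526, -0.4367]

step 1: x^-=[3.8766, 3.4900]  P^-=[0.5372 0.2270; 0.2270 1.0300]  H_jac=[0.7432 0.6691]  S=[1.2936]  K=[0.4260; 0.6632]  nu=[-2.8661]  x^+=[2.6555, 1.5892]  P^+=[0.3024 -0.1385; -0.1385 0.4611]
step 2: x^-=[3.1958, 1.5892]  P^-=[0.3715 0.0043; 0.0043 0.7411]  H_jac=[0.8954 0.4453]  S=[0.7582]  K=[0.4413; 0.4403]  nu=[-2.7392]  x^+=[1.9872, 0.3832]  P^+=[0.2239 -0.1430; -0.1430 0.5941]
step 3: x^-=[2.1175, 0.3832]  P^-=[0.3053 0.0450; 0.0450 0.8741]  H_jac=[0.9840 0.1781]  S=[0.6491]  K=[0.4752; 0.3080]  nu=[-2.6619]  x^+=[0.8526, -0.4367]  P^+=[0.1588 -0.0500; -0.0500 0.8125]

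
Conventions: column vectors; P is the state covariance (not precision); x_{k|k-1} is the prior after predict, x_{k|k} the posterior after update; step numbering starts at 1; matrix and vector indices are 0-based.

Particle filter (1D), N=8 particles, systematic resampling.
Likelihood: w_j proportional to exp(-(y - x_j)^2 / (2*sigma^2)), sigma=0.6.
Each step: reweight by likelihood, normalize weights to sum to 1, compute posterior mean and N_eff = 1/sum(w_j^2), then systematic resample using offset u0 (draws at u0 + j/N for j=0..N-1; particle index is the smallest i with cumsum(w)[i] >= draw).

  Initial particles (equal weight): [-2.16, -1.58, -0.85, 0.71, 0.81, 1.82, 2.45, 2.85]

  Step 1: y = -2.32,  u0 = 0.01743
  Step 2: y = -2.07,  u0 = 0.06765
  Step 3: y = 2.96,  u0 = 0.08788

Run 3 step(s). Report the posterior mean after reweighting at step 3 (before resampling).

post_mean = -1.5807

step 1: w=[0.6511, 0.3153, 0.0335, 0.0000, 0.0000, 0.0000, 0.0000, 0.0000]  mean=-1.9331  Neff=1.9066  idx=[0, 0, 0, 0, 0, 0, 1, 1]
step 2: w=[0.1342, 0.1342, 0.1342, 0.1342, 0.1342, 0.1342, 0.0973, 0.0973]  mean=-2.0472  Neff=7.8708  idx=[0, 1, 2, 3, 4, 5, 6, 7]
step 3: w=[0.0002, 0.0002, 0.0002, 0.0002, 0.0002, 0.0002, 0.4994, 0.4994]  mean=-1.5807  Neff=2.0050  idx=[6, 6, 6, 6, 7, 7, 7, 7]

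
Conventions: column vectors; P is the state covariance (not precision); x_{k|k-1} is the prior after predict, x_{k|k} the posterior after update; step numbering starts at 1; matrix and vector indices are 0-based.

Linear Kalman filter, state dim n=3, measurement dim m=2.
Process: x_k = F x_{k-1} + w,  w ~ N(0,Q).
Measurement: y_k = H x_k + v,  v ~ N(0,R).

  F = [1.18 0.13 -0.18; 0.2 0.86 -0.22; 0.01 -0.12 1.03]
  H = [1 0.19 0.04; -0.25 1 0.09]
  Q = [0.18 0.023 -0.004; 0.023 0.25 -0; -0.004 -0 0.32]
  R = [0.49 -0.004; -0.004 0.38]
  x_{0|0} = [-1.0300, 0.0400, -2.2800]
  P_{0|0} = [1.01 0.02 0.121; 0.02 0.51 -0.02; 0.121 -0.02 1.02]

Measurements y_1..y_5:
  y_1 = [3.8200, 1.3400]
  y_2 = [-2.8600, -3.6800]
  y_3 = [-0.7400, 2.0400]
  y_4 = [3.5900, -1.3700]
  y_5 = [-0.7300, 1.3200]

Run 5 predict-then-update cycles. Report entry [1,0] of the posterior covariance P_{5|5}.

step 1: x^-=[-0.7998, 0.3300, -2.3635]  P^-=[1.5837 0.3475 -0.0482; 0.3475 0.7208 -0.2756; -0.0482 -0.2756 1.4170]  S=[2.2259 0.0535; 0.0535 0.9900]  K=[0.7425 -0.0934; 0.1981 0.6045; -0.0164 -0.1365]  nu=[4.6516, 1.0228]  x^+=[2.5585, 1.8700, -2.5796]  P^+=[0.3553 0.0529 -0.0283; 0.0529 0.2588 -0.1847; -0.0283 -0.1847 1.3977]
step 2: x^-=[3.7264, 2.6874, -2.8558]  P^-=[0.7613 0.2884 -0.3335; 0.2884 0.6138 -0.5178; -0.3335 -0.5178 1.8515]  S=[1.3514 0.1475; 0.1475 0.8340]  K=[0.5966 -0.0238; 0.2239 0.5541; -0.2342 -0.2796]  nu=[-6.9828, -5.1787]  x^+=[-0.3159, -1.7457, 0.2281]  P^+=[0.2840 0.0709 -0.1264; 0.0709 0.2534 -0.2893; -0.1264 -0.2893 1.6928]
step 3: x^-=[-0.6408, -1.6147, 0.4412]  P^-=[0.7236 0.3496 -0.5268; 0.3496 0.6757 -0.6999; -0.5268 -0.6999 2.1883]  S=[1.3215 0.2023; 0.2023 0.8416]  K=[0.5812 0.0045; 0.2543 0.5631; -0.3794 -0.3499]  nu=[0.1899, 3.4548]  x^+=[-0.5149, 0.3789, -0.8398]  P^+=[0.2762 0.0857 -0.1926; 0.0857 0.2655 -0.3453; -0.1926 -0.3453 1.8412]
step 4: x^-=[-0.4072, 0.4076, -0.9157]  P^-=[0.7529 0.4003 -0.6457; 0.4003 0.7236 -0.7996; -0.6457 -0.7996 2.3584]  S=[1.3611 0.2377; 0.2377 0.8548]  K=[0.5871 0.0168; 0.2721 0.5696; -0.4516 -0.3728]  nu=[3.9564, -1.7970]  x^+=[1.8855, 0.4606, -2.0324]  P^+=[0.2788 0.0940 -0.2256; 0.0940 0.2718 -0.3656; -0.2256 -0.3656 1.8820]
step 5: x^-=[2.6506, 1.2203, -2.1298]  P^-=[0.7755 0.4253 -0.6977; 0.4253 0.7438 -0.8349; -0.6977 -0.8349 2.4061]  S=[1.3894 0.2537; 0.2537 0.8602]  K=[0.5924 0.0213; 0.2795 0.5713; -0.4786 -0.3749]  nu=[-3.5273, 0.9540]  x^+=[0.5814, 0.7795, -0.7992]  P^+=[0.2812 0.0974 -0.2380; 0.0974 0.2735 -0.3689; -0.2380 -0.3689 1.8759]

P_post[1,0] = 0.0974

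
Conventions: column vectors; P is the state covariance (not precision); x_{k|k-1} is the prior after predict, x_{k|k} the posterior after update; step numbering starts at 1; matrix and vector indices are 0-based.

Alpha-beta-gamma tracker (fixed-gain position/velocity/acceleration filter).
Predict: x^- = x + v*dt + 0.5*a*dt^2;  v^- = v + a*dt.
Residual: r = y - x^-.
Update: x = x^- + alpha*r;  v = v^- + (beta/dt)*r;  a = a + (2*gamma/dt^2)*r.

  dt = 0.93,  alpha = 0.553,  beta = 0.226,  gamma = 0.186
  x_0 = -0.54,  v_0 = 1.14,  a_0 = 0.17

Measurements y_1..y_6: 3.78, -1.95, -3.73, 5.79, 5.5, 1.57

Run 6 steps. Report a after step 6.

a_post = 1.9980

step 1: x_pred=0.5937  r=3.1863  x^+=2.3557  v^+=2.0724  a^+=1.5404
step 2: x_pred=4.9492  r=-6.8992  x^+=1.1340  v^+=1.8284  a^+=-1.4270
step 3: x_pred=2.2173  r=-5.9473  x^+=-1.0716  v^+=-0.9439  a^+=-3.9849
step 4: x_pred=-3.6727  r=9.4627  x^+=1.5602  v^+=-2.3504  a^+=0.0850
step 5: x_pred=-0.5889  r=6.0889  x^+=2.7783  v^+=-0.7916  a^+=2.7039
step 6: x_pred=3.2113  r=-1.6413  x^+=2.3037  v^+=1.3241  a^+=1.9980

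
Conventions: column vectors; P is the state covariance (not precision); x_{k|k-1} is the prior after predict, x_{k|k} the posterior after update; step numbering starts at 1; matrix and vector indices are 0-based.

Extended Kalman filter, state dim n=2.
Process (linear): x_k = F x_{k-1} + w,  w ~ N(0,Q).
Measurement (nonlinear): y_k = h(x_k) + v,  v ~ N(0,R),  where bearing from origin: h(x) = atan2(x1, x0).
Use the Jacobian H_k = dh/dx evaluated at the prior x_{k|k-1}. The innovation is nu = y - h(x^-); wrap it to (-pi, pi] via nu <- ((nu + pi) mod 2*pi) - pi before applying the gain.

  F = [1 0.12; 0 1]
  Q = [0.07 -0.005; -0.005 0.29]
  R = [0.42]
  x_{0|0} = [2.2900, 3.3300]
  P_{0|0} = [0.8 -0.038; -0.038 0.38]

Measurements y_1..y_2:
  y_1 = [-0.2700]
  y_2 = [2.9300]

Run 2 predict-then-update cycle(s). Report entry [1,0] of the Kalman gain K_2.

K[1,0] = 0.2962

step 1: x^-=[2.6896, 3.3300]  P^-=[0.8664 0.0026; 0.0026 0.6700]  H_jac=[-0.1817 0.1468]  S=[0.4629]  K=[-0.3393; 0.2114]  nu=[-1.1614]  x^+=[3.0837, 3.0844]  P^+=[0.8131 0.0358; 0.0358 0.6493]
step 2: x^-=[3.4538, 3.0844]  P^-=[0.9010 0.1087; 0.1087 0.9393]  H_jac=[-0.1438 0.1611]  S=[0.4580]  K=[-0.2448; 0.2962]  nu=[2.2010]  x^+=[2.9151, 3.7364]  P^+=[0.8736 0.1419; 0.1419 0.8991]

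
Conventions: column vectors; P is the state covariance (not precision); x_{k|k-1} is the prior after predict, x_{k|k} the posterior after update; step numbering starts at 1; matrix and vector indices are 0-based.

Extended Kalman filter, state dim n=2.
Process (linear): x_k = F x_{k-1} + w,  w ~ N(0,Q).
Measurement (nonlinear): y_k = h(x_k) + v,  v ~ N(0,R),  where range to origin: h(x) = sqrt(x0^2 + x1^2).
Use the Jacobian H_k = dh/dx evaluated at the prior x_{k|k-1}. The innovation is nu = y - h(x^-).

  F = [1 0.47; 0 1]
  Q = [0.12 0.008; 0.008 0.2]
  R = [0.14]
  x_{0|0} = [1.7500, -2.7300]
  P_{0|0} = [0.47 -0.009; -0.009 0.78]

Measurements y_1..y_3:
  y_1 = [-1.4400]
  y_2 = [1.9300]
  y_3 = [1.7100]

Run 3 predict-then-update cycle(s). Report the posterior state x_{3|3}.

step 1: x^-=[0.4669, -2.7300]  P^-=[0.7538 0.3656; 0.3656 0.9800]  H_jac=[0.1686 -0.9857]  S=[0.9921]  K=[-0.2352; -0.9116]  nu=[-4.2096]  x^+=[1.4568, 1.1074]  P^+=[0.6990 0.1529; 0.1529 0.1556]
step 2: x^-=[1.9773, 1.1074]  P^-=[0.9971 0.2341; 0.2341 0.3556]  H_jac=[0.8725 0.4886]  S=[1.1836]  K=[0.8317; 0.3194]  nu=[-0.3362]  x^+=[1.6976, 1.0000]  P^+=[0.1784 -0.0803; -0.0803 0.2349]
step 3: x^-=[2.1676, 1.0000]  P^-=[0.2748 0.0381; 0.0381 0.4349]  H_jac=[0.9080 0.4189]  S=[0.4719]  K=[0.5626; 0.4594]  nu=[-0.6771]  x^+=[1.7866, 0.6889]  P^+=[0.1254 -0.0839; -0.0839 0.3353]

x_post = [1.7866, 0.6889]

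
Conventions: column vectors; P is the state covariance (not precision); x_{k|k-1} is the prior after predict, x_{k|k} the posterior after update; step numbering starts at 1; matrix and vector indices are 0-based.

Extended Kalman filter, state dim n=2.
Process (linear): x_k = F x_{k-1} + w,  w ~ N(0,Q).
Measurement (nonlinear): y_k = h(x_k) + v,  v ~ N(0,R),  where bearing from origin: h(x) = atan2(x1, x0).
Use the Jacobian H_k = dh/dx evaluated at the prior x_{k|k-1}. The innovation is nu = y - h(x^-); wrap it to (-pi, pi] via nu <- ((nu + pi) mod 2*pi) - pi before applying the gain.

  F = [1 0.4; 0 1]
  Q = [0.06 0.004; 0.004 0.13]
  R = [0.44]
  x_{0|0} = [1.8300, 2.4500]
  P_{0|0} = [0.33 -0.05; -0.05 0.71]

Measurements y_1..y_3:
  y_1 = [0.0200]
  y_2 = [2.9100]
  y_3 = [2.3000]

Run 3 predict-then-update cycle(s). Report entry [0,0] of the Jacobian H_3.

step 1: x^-=[2.8100, 2.4500]  P^-=[0.4636 0.2380; 0.2380 0.8400]  H_jac=[-0.1763 0.2022]  S=[0.4718]  K=[-0.0712; 0.2711]  nu=[-0.6971]  x^+=[2.8596, 2.2611]  P^+=[0.4612 0.2471; 0.2471 0.8053]
step 2: x^-=[3.7641, 2.2611]  P^-=[0.8477 0.5732; 0.5732 0.9353]  H_jac=[-0.1173 0.1952]  S=[0.4611]  K=[0.0271; 0.2502]  nu=[2.3691]  x^+=[3.8283, 2.8539]  P^+=[0.8474 0.5701; 0.5701 0.9065]
step 3: x^-=[4.9698, 2.8539]  P^-=[1.5085 0.9367; 0.9367 1.0365]  H_jac=[-0.0869 0.1513]  S=[0.4505]  K=[0.0237; 0.1675]  nu=[1.7787]  x^+=[5.0119, 3.1518]  P^+=[1.5083 0.9349; 0.9349 1.0238]

H_jac[0,0] = -0.0869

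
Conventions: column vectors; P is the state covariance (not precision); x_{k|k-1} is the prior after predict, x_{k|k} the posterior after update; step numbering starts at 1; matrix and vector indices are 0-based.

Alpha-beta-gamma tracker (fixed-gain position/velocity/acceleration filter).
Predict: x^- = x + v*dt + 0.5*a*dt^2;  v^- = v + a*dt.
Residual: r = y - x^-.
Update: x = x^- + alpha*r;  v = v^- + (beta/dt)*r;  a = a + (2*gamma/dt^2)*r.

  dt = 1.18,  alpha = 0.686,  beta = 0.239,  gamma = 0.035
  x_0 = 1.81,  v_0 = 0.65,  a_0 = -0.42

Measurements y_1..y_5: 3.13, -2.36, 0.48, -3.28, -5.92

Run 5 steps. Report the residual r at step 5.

resid = -0.0485

step 1: x_pred=2.2846  r=0.8454  x^+=2.8645  v^+=0.3256  a^+=-0.3775
step 2: x_pred=2.9860  r=-5.3460  x^+=-0.6814  v^+=-1.2026  a^+=-0.6463
step 3: x_pred=-2.5504  r=3.0304  x^+=-0.4715  v^+=-1.3514  a^+=-0.4939
step 4: x_pred=-2.4101  r=-0.8699  x^+=-3.0068  v^+=-2.1104  a^+=-0.5376
step 5: x_pred=-5.8715  r=-0.0485  x^+=-5.9048  v^+=-2.7547  a^+=-0.5401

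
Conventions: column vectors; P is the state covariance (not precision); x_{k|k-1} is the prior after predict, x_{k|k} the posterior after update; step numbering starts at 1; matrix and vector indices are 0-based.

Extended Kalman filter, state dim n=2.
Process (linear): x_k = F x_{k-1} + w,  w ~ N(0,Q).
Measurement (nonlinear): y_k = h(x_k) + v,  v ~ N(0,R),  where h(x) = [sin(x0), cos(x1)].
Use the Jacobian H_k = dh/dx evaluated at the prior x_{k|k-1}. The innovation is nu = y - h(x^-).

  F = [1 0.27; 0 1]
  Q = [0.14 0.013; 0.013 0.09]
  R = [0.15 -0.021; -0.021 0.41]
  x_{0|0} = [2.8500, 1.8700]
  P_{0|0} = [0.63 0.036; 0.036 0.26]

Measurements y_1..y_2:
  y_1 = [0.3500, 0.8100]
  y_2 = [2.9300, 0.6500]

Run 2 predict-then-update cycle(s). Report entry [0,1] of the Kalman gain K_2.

step 1: x^-=[3.3549, 1.8700]  P^-=[0.8084 0.1192; 0.1192 0.3500]  H_jac=[-0.9773 0.0000; 0.0000 -0.9556]  S=[0.9222 0.0903; 0.0903 0.7296]  K=[-0.8518 -0.0507; -0.0824 -0.4482]  nu=[0.5617, 1.1048]  x^+=[2.8205, 1.3285]  P^+=[0.1296 0.0030; 0.0030 0.1905]
step 2: x^-=[3.1792, 1.3285]  P^-=[0.2852 0.0675; 0.0675 0.2805]  H_jac=[-0.9993 0.0000; 0.0000 -0.9708]  S=[0.4348 0.0444; 0.0444 0.6744]  K=[-0.6499 -0.0543; -0.1145 -0.3963]  nu=[2.9676, 0.4101]  x^+=[1.2283, 0.8261]  P^+=[0.0964 0.0089; 0.0089 0.1649]

K[0,1] = -0.0543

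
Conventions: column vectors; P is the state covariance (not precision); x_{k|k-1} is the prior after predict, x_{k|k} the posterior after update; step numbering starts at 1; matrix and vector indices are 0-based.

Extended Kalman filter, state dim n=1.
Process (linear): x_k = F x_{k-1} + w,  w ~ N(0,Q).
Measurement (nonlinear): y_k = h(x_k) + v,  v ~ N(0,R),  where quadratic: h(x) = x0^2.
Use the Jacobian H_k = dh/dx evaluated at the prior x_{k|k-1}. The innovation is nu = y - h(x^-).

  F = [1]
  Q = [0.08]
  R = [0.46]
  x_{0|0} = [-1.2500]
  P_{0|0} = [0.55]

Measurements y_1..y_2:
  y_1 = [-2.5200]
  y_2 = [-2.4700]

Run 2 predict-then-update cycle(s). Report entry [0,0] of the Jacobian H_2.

H_jac[0,0] = 0.4244

step 1: x^-=[-1.2500]  P^-=[0.6300]  H_jac=[-2.5000]  S=[4.3975]  K=[-0.3582]  nu=[-4.0825]  x^+=[0.2122]  P^+=[0.0659]
step 2: x^-=[0.2122]  P^-=[0.1459]  H_jac=[0.4244]  S=[0.4863]  K=[0.1273]  nu=[-2.5150]  x^+=[-0.1080]  P^+=[0.1380]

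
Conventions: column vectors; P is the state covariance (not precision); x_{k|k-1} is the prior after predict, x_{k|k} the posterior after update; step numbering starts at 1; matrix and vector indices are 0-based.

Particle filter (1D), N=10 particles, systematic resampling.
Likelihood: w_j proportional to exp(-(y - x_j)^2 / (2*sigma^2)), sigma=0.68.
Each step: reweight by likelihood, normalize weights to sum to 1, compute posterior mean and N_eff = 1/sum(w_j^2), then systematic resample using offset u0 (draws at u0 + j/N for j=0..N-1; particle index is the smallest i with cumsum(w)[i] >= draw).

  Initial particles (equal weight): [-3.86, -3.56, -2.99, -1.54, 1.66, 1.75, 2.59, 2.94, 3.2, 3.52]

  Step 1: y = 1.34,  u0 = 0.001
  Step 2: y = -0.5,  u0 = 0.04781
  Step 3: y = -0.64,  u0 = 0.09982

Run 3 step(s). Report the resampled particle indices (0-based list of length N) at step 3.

step 1: w=[0.0000, 0.0000, 0.0000, 0.0001, 0.4462, 0.4156, 0.0920, 0.0313, 0.0118, 0.0029]  mean=1.8465  Neff=2.6214  idx=[4, 4, 4, 4, 4, 5, 5, 5, 5, 6]
step 2: w=[0.1314, 0.1314, 0.1314, 0.1314, 0.1314, 0.0856, 0.0856, 0.0856, 0.0856, 0.0007]  mean=1.6914  Neff=8.6478  idx=[0, 1, 1, 2, 3, 4, 4, 6, 7, 8]
step 3: w=[0.1124, 0.1124, 0.1124, 0.1124, 0.1124, 0.1124, 0.1124, 0.0712, 0.0712, 0.0712]  mean=1.6792  Neff=9.6563  idx=[0, 1, 2, 3, 4, 5, 6, 7, 8, 9]

resampled_idx = [0, 1, 2, 3, 4, 5, 6, 7, 8, 9]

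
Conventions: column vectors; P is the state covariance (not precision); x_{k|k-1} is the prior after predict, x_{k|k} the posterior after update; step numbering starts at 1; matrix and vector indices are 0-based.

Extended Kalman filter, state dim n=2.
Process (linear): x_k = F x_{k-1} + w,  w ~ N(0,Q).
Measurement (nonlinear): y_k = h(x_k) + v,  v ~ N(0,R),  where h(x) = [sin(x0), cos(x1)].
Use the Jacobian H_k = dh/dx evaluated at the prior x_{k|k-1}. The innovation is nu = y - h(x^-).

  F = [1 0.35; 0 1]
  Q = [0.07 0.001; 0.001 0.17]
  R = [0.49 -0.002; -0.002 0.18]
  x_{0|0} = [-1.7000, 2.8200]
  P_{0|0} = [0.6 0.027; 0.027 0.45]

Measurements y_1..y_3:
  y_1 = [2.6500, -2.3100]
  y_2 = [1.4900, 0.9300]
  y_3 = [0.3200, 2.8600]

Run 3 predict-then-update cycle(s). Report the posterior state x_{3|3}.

step 1: x^-=[-0.7130, 2.8200]  P^-=[0.7440 0.1855; 0.1855 0.6200]  H_jac=[0.7564 0.0000; 0.0000 -0.3161]  S=[0.9157 -0.0463; -0.0463 0.2419]  K=[0.6082 -0.1258; 0.1133 -0.7883]  nu=[3.3041, -1.3613]  x^+=[1.4679, 4.2675]  P^+=[0.3943 0.0755; 0.0755 0.4496]
step 2: x^-=[2.9616, 4.2675]  P^-=[0.5723 0.2339; 0.2339 0.6196]  H_jac=[-0.9838 0.0000; 0.0000 0.9027]  S=[1.0439 -0.2097; -0.2097 0.6849]  K=[-0.5087 0.1525; -0.0601 0.7983]  nu=[1.3109, 1.3604]  x^+=[2.5021, 5.2747]  P^+=[0.2537 0.0315; 0.0315 0.1593]
step 3: x^-=[4.3483, 5.2747]  P^-=[0.3653 0.0883; 0.0883 0.3293]  H_jac=[-0.3561 0.0000; 0.0000 0.8460]  S=[0.5363 -0.0286; -0.0286 0.4157]  K=[-0.2338 0.1636; -0.0230 0.6686]  nu=[1.2544, 2.3268]  x^+=[4.4356, 6.8017]  P^+=[0.3226 0.0354; 0.0354 0.1423]

x_post = [4.4356, 6.8017]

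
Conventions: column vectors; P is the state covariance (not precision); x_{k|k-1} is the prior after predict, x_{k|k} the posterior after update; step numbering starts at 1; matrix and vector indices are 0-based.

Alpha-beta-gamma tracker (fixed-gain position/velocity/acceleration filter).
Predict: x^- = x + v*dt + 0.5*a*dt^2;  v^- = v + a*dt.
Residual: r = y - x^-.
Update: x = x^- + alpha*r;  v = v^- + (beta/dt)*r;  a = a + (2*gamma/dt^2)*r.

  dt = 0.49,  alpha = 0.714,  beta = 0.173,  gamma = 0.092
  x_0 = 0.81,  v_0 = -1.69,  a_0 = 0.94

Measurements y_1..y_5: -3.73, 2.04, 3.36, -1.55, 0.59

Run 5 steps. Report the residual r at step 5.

resid = -0.4829

step 1: x_pred=0.0947  r=-3.8247  x^+=-2.6361  v^+=-2.5798  a^+=-1.9911
step 2: x_pred=-4.1392  r=6.1792  x^+=0.2727  v^+=-1.3738  a^+=2.7444
step 3: x_pred=-0.0709  r=3.4309  x^+=2.3788  v^+=1.1823  a^+=5.3737
step 4: x_pred=3.6032  r=-5.1532  x^+=-0.0762  v^+=1.9960  a^+=1.4245
step 5: x_pred=1.0729  r=-0.4829  x^+=0.7281  v^+=2.5235  a^+=1.0545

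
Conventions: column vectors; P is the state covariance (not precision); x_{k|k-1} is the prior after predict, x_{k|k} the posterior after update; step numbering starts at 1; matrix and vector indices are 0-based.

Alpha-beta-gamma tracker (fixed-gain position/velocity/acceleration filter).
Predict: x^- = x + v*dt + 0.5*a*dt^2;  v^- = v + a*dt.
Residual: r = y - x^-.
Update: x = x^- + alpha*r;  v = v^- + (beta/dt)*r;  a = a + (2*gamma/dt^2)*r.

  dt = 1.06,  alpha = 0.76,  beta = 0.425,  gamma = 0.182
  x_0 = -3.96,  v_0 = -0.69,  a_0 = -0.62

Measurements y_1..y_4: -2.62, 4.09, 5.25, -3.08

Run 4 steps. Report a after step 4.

a_post = -2.7916

step 1: x_pred=-5.0397  r=2.4197  x^+=-3.2007  v^+=-0.3770  a^+=0.1639
step 2: x_pred=-3.5083  r=7.5983  x^+=2.2664  v^+=2.8432  a^+=2.6254
step 3: x_pred=6.7551  r=-1.5051  x^+=5.6112  v^+=5.0227  a^+=2.1378
step 4: x_pred=12.1363  r=-15.2163  x^+=0.5719  v^+=1.1879  a^+=-2.7916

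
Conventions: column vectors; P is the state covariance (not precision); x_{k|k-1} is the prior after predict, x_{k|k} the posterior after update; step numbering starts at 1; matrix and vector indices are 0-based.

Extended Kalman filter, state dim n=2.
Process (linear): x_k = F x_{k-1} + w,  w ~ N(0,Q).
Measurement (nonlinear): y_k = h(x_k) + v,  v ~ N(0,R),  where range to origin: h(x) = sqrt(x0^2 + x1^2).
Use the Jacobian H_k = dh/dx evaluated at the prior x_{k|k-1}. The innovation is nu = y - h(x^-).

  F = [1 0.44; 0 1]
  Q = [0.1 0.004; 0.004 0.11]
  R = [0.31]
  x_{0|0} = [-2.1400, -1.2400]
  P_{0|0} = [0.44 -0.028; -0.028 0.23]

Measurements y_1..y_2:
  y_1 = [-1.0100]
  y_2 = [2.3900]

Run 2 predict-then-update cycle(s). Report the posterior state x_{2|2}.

step 1: x^-=[-2.6856, -1.2400]  P^-=[0.5599 0.0772; 0.0772 0.3400]  H_jac=[-0.9079 -0.4192]  S=[0.8900]  K=[-0.6075; -0.2389]  nu=[-3.9680]  x^+=[-0.2750, -0.2921]  P^+=[0.2314 -0.0520; -0.0520 0.2892]
step 2: x^-=[-0.4035, -0.2921]  P^-=[0.3417 0.0793; 0.0793 0.3992]  H_jac=[-0.8101 -0.5863]  S=[0.7468]  K=[-0.4329; -0.3994]  nu=[1.8919]  x^+=[-1.2225, -1.0478]  P^+=[0.2017 -0.0498; -0.0498 0.2801]

x_post = [-1.2225, -1.0478]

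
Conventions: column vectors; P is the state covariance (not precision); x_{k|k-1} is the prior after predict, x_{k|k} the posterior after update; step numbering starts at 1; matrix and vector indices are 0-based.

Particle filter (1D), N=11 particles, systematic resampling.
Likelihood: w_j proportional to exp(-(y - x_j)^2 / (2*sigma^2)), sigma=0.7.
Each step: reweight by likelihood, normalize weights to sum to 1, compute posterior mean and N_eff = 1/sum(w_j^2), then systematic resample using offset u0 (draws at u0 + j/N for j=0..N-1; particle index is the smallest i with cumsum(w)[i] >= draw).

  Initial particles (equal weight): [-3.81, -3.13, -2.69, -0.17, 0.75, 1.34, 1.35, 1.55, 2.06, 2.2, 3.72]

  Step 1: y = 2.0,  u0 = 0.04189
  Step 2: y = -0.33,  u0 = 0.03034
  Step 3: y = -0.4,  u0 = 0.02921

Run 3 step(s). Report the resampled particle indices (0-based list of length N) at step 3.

step 1: w=[0.0000, 0.0000, 0.0000, 0.0019, 0.0470, 0.1484, 0.1504, 0.1882, 0.2306, 0.2222, 0.0113]  mean=1.7345  Neff=5.4068  idx=[4, 5, 6, 6, 7, 7, 8, 8, 9, 9, 9]
step 2: w=[0.5642, 0.1078, 0.1041, 0.1041, 0.0504, 0.0504, 0.0055, 0.0055, 0.0027, 0.0027, 0.0027]  mean=1.0452  Neff=2.8026  idx=[0, 0, 0, 0, 0, 0, 1, 1, 2, 3, 5]
step 3: w=[0.1477, 0.1477, 0.1477, 0.1477, 0.1477, 0.1477, 0.0259, 0.0259, 0.0250, 0.0250, 0.0118]  mean=0.8200  Neff=7.4813  idx=[0, 0, 1, 2, 2, 3, 3, 4, 5, 5, 8]

resampled_idx = [0, 0, 1, 2, 2, 3, 3, 4, 5, 5, 8]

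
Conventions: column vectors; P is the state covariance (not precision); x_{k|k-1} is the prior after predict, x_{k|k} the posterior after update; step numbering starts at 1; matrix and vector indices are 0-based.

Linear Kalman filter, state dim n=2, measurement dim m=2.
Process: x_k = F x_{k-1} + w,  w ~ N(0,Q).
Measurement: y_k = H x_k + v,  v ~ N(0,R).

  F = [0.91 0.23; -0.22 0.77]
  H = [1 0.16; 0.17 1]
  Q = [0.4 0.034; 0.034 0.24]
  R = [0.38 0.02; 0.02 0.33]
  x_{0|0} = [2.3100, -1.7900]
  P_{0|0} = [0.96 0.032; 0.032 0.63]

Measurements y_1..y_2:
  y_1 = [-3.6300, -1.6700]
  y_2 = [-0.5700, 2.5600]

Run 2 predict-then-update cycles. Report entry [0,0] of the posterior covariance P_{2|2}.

step 1: x^-=[1.6904, -1.8865]  P^-=[1.2417 -0.0258; -0.0258 0.6491]  S=[1.6301 0.3084; 0.3084 1.0063]  K=[0.7690 -0.0516; -0.0779 0.6646]  nu=[-5.0186, -0.0709]  x^+=[-2.1651, -1.5428]  P^+=[0.2996 -0.0526; -0.0526 0.2267]
step 2: x^-=[-2.3251, -0.7116]  P^-=[0.6381 -0.0200; -0.0200 0.4067]  S=[1.0221 0.1730; 0.1730 0.7484]  K=[0.6256 -0.0264; -0.0490 0.5503]  nu=[1.8689, 3.6669]  x^+=[-1.2527, 1.2145]  P^+=[0.2432 -0.0376; -0.0376 0.1870]

P_post[0,0] = 0.2432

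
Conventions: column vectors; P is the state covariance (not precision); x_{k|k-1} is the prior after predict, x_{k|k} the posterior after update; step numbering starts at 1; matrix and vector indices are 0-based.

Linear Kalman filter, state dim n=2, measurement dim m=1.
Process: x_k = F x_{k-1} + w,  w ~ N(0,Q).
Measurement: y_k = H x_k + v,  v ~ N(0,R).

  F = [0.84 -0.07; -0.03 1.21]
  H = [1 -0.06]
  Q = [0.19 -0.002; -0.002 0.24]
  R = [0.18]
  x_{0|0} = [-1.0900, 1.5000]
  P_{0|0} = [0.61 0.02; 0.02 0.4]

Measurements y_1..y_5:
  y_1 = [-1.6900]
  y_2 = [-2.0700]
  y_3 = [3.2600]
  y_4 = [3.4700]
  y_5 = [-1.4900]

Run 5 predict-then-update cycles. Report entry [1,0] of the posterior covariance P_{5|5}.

step 1: x^-=[-1.0206, 1.8477]  P^-=[0.6200 -0.0309; -0.0309 0.8247]  S=[0.8067]  K=[0.7709; -0.0996]  nu=[-0.5585]  x^+=[-1.4512, 1.9033]  P^+=[0.1406 0.0311; 0.0311 0.8167]
step 2: x^-=[-1.3522, 2.3466]  P^-=[0.2896 -0.0431; -0.0431 1.4336]  S=[0.4799]  K=[0.6088; -0.2690]  nu=[-0.5770]  x^+=[-1.7035, 2.5018]  P^+=[0.1117 0.0355; 0.0355 1.3989]
step 3: x^-=[-1.6060, 3.0783]  P^-=[0.2715 -0.0871; -0.0871 2.2857]  S=[0.4702]  K=[0.5886; -0.4770]  nu=[5.0507]  x^+=[1.3666, 0.6691]  P^+=[0.1086 0.0449; 0.0449 2.1787]
step 4: x^-=[1.1011, 0.7687]  P^-=[0.2720 -0.1436; -0.1436 3.4267]  S=[0.4816]  K=[0.5828; -0.7250]  nu=[2.4150]  x^+=[2.5085, -0.9823]  P^+=[0.1085 0.0599; 0.0599 3.1735]
step 5: x^-=[2.1759, -1.2638]  P^-=[0.2751 -0.2125; -0.2125 4.8821]  S=[0.4981]  K=[0.5778; -1.0147]  nu=[-3.7417]  x^+=[0.0140, 2.5328]  P^+=[0.1088 0.0795; 0.0795 4.3692]

P_post[1,0] = 0.0795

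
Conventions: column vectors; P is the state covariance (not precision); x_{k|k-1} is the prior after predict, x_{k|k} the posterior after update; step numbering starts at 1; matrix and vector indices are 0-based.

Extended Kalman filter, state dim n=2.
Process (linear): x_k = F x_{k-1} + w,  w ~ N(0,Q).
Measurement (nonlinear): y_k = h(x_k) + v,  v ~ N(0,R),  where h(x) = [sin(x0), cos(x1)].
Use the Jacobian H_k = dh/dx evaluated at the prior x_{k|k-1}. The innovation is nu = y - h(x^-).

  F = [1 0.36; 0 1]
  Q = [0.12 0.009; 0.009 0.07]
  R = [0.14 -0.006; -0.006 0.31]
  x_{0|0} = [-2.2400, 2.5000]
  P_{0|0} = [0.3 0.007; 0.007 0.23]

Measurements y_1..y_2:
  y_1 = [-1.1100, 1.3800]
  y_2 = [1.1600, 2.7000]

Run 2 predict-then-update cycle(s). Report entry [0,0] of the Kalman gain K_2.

step 1: x^-=[-1.3400, 2.5000]  P^-=[0.4548 0.0988; 0.0988 0.3000]  H_jac=[0.2288 0.0000; 0.0000 -0.5985]  S=[0.1638 -0.0195; -0.0195 0.4175]  K=[0.6218 -0.1126; 0.0872 -0.4260]  nu=[-0.1365, 2.1811]  x^+=[-1.6704, 1.5589]  P^+=[0.3835 0.0645; 0.0645 0.2215]
step 2: x^-=[-1.1092, 1.5589]  P^-=[0.5787 0.1533; 0.1533 0.2915]  H_jac=[0.4454 0.0000; 0.0000 -0.9999]  S=[0.2548 -0.0743; -0.0743 0.6015]  K=[0.9723 -0.1348; 0.1314 -0.4684]  nu=[2.0553, 2.6881]  x^+=[0.5268, 0.5698]  P^+=[0.3074 0.0476; 0.0476 0.1460]

K[0,0] = 0.9723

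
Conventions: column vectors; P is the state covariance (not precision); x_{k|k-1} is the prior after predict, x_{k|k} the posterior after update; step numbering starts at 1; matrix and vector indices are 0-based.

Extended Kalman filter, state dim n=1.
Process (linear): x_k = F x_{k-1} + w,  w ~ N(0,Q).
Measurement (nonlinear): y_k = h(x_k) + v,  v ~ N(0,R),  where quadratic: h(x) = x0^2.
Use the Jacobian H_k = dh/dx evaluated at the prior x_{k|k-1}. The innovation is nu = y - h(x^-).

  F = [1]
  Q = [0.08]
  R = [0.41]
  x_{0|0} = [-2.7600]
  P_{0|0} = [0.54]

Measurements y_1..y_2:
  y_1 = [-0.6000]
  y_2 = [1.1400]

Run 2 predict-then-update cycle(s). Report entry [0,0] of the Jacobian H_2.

H_jac[0,0] = -2.6059

step 1: x^-=[-2.7600]  P^-=[0.6200]  H_jac=[-5.5200]  S=[19.3016]  K=[-0.1773]  nu=[-8.2176]  x^+=[-1.3029]  P^+=[0.0132]
step 2: x^-=[-1.3029]  P^-=[0.0932]  H_jac=[-2.6059]  S=[1.0427]  K=[-0.2329]  nu=[-0.5576]  x^+=[-1.1731]  P^+=[0.0366]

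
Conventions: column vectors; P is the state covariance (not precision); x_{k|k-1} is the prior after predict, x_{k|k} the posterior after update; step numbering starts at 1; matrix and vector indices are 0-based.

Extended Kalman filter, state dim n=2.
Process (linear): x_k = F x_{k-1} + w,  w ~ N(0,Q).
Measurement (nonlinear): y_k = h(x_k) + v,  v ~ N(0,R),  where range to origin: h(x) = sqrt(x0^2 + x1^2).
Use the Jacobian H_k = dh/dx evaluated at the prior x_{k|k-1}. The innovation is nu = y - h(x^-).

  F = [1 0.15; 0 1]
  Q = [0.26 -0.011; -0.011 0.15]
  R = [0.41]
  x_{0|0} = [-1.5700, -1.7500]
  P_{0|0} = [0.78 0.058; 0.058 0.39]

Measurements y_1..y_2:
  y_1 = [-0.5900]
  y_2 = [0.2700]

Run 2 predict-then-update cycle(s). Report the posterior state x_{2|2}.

x_post = [-0.0348, -0.4543]

step 1: x^-=[-1.8325, -1.7500]  P^-=[1.0662 0.1055; 0.1055 0.5400]  H_jac=[-0.7232 -0.6906]  S=[1.3306]  K=[-0.6342; -0.3376]  nu=[-3.1239]  x^+=[0.1488, -0.6953]  P^+=[0.5309 -0.1794; -0.1794 0.3883]
step 2: x^-=[0.0445, -0.6953]  P^-=[0.7458 -0.1322; -0.1322 0.5383]  H_jac=[0.0639 -0.9980]  S=[0.9660]  K=[0.1859; -0.5649]  nu=[-0.4267]  x^+=[-0.0348, -0.4543]  P^+=[0.7125 -0.0308; -0.0308 0.2301]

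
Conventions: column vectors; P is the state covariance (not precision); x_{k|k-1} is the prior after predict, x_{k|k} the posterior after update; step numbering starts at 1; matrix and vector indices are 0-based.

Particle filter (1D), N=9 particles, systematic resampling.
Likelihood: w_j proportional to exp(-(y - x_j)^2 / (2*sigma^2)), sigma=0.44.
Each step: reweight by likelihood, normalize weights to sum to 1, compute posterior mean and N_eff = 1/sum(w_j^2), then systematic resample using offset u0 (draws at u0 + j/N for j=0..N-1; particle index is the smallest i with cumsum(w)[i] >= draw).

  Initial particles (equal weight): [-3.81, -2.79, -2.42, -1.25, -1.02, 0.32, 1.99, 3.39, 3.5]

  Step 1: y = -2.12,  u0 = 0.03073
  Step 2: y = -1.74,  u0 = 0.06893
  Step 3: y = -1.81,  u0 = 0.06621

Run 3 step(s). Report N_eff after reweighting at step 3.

step 1: w=[0.0005, 0.2427, 0.6133, 0.1096, 0.0340, 0.0000, 0.0000, 0.0000, 0.0000]  mean=-2.3347  Neff=2.2314  idx=[1, 1, 2, 2, 2, 2, 2, 2, 3]
step 2: w=[0.0235, 0.0235, 0.1226, 0.1226, 0.1226, 0.1226, 0.1226, 0.1226, 0.2176]  mean=-2.1827  Neff=7.2145  idx=[2, 3, 3, 4, 5, 6, 7, 8, 8]
step 3: w=[0.1072, 0.1072, 0.1072, 0.1072, 0.1072, 0.1072, 0.1072, 0.1247, 0.1247]  mean=-2.1282  Neff=8.9616  idx=[0, 1, 2, 3, 4, 5, 6, 7, 8]

N_eff = 8.9616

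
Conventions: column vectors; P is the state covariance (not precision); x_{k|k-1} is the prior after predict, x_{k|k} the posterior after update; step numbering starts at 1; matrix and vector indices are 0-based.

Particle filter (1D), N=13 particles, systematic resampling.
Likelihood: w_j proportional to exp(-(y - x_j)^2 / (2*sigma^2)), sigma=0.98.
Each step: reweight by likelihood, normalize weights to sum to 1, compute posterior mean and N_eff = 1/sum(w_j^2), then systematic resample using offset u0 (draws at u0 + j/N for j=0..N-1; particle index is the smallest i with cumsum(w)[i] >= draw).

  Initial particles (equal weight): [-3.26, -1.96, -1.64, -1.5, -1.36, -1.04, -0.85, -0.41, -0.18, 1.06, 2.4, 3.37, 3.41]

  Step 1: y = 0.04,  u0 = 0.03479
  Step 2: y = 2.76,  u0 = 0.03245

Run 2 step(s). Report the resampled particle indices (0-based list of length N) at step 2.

resampled_idx = [8, 11, 11, 11, 11, 11, 11, 12, 12, 12, 12, 12, 12]

step 1: w=[0.0007, 0.0263, 0.0486, 0.0615, 0.0761, 0.1151, 0.1399, 0.1901, 0.2060, 0.1229, 0.0116, 0.0007, 0.0006]  mean=-0.5206  Neff=7.1822  idx=[2, 3, 4, 5, 6, 6, 7, 7, 7, 8, 8, 9, 9]
step 2: w=[0.0001, 0.0002, 0.0003, 0.0011, 0.0023, 0.0023, 0.0110, 0.0110, 0.0110, 0.0229, 0.0229, 0.4574, 0.4574]  mean=0.9421  Neff=2.3813  idx=[8, 11, 11, 11, 11, 11, 11, 12, 12, 12, 12, 12, 12]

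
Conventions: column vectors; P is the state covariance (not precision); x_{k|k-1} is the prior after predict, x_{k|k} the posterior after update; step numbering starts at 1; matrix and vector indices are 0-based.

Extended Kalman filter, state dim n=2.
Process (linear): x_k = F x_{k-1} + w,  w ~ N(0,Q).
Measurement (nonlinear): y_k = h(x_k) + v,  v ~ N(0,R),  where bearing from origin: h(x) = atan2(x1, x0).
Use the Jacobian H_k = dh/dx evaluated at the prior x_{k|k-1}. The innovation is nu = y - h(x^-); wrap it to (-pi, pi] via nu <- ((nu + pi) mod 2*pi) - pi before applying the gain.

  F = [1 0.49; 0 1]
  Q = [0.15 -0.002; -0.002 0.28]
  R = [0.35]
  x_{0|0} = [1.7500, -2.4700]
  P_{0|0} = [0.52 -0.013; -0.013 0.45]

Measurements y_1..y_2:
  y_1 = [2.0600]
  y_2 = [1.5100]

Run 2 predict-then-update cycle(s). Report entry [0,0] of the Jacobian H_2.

step 1: x^-=[0.5397, -2.4700]  P^-=[0.7653 0.2055; 0.2055 0.7300]  H_jac=[0.3864 0.0844]  S=[0.4829]  K=[0.6483; 0.2921]  nu=[-2.8675]  x^+=[-1.3194, -3.3076]  P^+=[0.5623 0.1141; 0.1141 0.6888]
step 2: x^-=[-2.9401, -3.3076]  P^-=[0.9895 0.4496; 0.4496 0.9688]  H_jac=[0.1689 -0.1501]  S=[0.3773]  K=[0.2641; -0.1843]  nu=[-2.4757]  x^+=[-3.5939, -2.8514]  P^+=[0.9632 0.4679; 0.4679 0.9560]

H_jac[0,0] = 0.1689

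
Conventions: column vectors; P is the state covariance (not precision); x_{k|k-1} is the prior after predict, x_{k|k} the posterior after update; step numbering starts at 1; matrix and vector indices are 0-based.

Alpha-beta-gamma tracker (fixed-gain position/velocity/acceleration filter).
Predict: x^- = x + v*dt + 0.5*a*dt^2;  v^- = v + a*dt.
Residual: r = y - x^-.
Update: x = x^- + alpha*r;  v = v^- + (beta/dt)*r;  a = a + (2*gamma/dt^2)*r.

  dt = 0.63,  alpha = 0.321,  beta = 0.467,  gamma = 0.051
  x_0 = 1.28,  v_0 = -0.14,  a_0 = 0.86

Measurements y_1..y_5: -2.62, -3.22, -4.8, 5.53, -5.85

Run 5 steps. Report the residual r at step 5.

step 1: x_pred=1.3625  r=-3.9825  x^+=0.0841  v^+=-2.5503  a^+=-0.1635
step 2: x_pred=-1.5550  r=-1.6650  x^+=-2.0895  v^+=-3.8875  a^+=-0.5913
step 3: x_pred=-4.6559  r=-0.1441  x^+=-4.7022  v^+=-4.3668  a^+=-0.6284
step 4: x_pred=-7.5780  r=13.1080  x^+=-3.3703  v^+=4.9539  a^+=2.7403
step 5: x_pred=0.2944  r=-6.1444  x^+=-1.6779  v^+=2.1255  a^+=1.1612

resid = -6.1444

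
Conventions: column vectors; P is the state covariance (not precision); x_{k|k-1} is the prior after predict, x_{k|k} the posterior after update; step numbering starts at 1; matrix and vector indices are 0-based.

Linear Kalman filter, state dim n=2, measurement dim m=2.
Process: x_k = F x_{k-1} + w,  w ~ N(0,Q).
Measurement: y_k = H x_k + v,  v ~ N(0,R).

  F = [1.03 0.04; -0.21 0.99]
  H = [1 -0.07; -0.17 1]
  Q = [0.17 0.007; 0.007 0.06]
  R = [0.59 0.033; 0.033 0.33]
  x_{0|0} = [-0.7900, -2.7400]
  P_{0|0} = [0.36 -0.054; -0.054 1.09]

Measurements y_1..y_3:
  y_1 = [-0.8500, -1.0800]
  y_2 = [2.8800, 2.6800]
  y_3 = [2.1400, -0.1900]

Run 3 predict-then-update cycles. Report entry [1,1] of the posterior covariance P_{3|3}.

step 1: x^-=[-0.9233, -2.5467]  P^-=[0.5492 -0.0823; -0.0823 1.1666]  S=[1.1565 -0.2253; -0.2253 1.5405]  K=[0.4711 -0.0451; 0.0078 0.7675]  nu=[-0.1050, 1.3097]  x^+=[-1.0319, -1.5422]  P^+=[0.2798 0.0482; 0.0482 0.2617]
step 2: x^-=[-1.1245, -1.3101]  P^-=[0.4713 0.0056; 0.0056 0.3088]  S=[1.0620 -0.0631; -0.0631 0.6505]  K=[0.4391 -0.0720; 0.0131 0.4745]  nu=[3.9128, 3.7990]  x^+=[0.3202, 0.5438]  P^+=[0.2591 0.0348; 0.0348 0.1629]
step 3: x^-=[0.3516, 0.4711]  P^-=[0.4480 -0.0074; -0.0074 0.2167]  S=[1.0401 -0.0658; -0.0658 0.5621]  K=[0.4250 -0.0989; 0.0029 0.3880]  nu=[1.8214, -0.6014]  x^+=[1.1852, 0.2430]  P^+=[0.2491 0.0237; 0.0237 0.1322]

P_post[1,1] = 0.1322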